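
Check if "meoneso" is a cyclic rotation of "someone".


Word: "someone", Candidate: "meoneso"
Method: check if candidate is substring of word+word
"someonesomeone" contains "meoneso"? Yes
Is rotation = Yes


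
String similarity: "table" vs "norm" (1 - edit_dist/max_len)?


Word 1: "table" (length 5)
Word 2: "norm" (length 4)
One optimal edit sequence:
  1. delete 't'  (+1)
  2. substitute 'a' -> 'n'  (+1)
  3. substitute 'b' -> 'o'  (+1)
  4. substitute 'l' -> 'r'  (+1)
  5. substitute 'e' -> 'm'  (+1)
Edit distance = 5
Max length = max(5, 4) = 5
Similarity = 1 - 5/5
= 0.0000


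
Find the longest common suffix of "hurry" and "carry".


Word 1: "hurry"
Word 2: "carry"
Comparing from end:
  Pos -1: 'y' == 'y'
  Pos -2: 'r' == 'r'
  Pos -3: 'r' == 'r'
  Pos -4: 'u' != 'a' (stop)
LCS = "rry" (length 3)


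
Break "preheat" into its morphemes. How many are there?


Word: "preheat"
Morphemes: pre- / heat
Each morpheme carries meaning
= 2 morphemes


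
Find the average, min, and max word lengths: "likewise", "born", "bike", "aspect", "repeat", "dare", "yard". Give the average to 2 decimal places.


Lengths: "likewise"=8, "born"=4, "bike"=4, "aspect"=6, "repeat"=6, "dare"=4, "yard"=4
Sum = 36, Count = 7
Average = 36/7 = 5.14
= avg=5.14, min=4, max=8


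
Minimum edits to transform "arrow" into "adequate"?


Word 1: "arrow" (length 5)
Word 2: "adequate" (length 8)
One optimal edit sequence (insert/delete/substitute each cost 1):
  1. keep 'a'
  2. insert 'd'  (+1)
  3. insert 'e'  (+1)
  4. insert 'q'  (+1)
  5. substitute 'r' -> 'u'  (+1)
  6. substitute 'r' -> 'a'  (+1)
  7. substitute 'o' -> 't'  (+1)
  8. substitute 'w' -> 'e'  (+1)
Total edit operations: 7
Edit distance = 7


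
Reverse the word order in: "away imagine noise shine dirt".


Original: "away imagine noise shine dirt"
Words (1..n): away | imagine | noise | shine | dirt
Reversed (n..1): dirt | shine | noise | imagine | away
Result = "dirt shine noise imagine away"


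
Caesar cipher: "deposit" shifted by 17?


Word: "deposit"
Shift: 17
Each letter → (letter + shift) mod 26:
  'd' (3) + 17 = 20 → 'u'
  'e' (4) + 17 = 21 → 'v'
  'p' (15) + 17 = 6 → 'g'
  'o' (14) + 17 = 5 → 'f'
  's' (18) + 17 = 9 → 'j'
  'i' (8) + 17 = 25 → 'z'
  't' (19) + 17 = 10 → 'k'
Result = "uvgfjzk"


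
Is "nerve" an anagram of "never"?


Word 1: "never" → sorted: eenrv
Word 2: "nerve" → sorted: eenrv
Same letters? eenrv == eenrv
Anagram = Yes


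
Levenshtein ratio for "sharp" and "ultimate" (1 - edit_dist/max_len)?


Word 1: "sharp" (length 5)
Word 2: "ultimate" (length 8)
One optimal edit sequence:
  1. insert 'u'  (+1)
  2. insert 'l'  (+1)
  3. insert 't'  (+1)
  4. substitute 's' -> 'i'  (+1)
  5. substitute 'h' -> 'm'  (+1)
  6. keep 'a'
  7. substitute 'r' -> 't'  (+1)
  8. substitute 'p' -> 'e'  (+1)
Edit distance = 7
Max length = max(5, 8) = 8
Similarity = 1 - 7/8
= 0.1250


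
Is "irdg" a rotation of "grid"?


Word: "grid", Candidate: "irdg"
Method: check if candidate is substring of word+word
"gridgrid" contains "irdg"? No
Is rotation = No


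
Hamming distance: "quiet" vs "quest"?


Comparing character by character (same length = 5):
  Pos 0: 'q' vs 'q' =
  Pos 1: 'u' vs 'u' =
  Pos 2: 'i' vs 'e' !=
  Pos 3: 'e' vs 's' !=
  Pos 4: 't' vs 't' =
Hamming distance = 2


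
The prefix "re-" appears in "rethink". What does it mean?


Prefix: re-
As in: rethink -> re- + think
Meaning = again


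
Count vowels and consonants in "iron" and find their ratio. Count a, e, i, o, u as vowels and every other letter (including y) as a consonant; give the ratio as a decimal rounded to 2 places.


Word: "iron"
Vowels (a,e,i,o,u): 2
Consonants: 2
Ratio = 2/2
= 1.00


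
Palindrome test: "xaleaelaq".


Word: "xaleaelaq"
Reversed: "qaleaelax"
Forward == Backward? xaleaelaq != qaleaelax
Palindrome = No


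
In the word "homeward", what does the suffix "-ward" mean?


Suffix: -ward
Example: homeward (home + -ward)
Meaning = in the direction of


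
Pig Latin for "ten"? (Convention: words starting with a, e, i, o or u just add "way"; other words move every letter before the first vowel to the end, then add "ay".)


Word: "ten"
Starts with consonant(s) → move to end, add 'ay'
Consonant cluster: "t"
Pig Latin = "entay"


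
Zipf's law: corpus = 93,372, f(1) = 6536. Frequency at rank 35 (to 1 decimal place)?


Zipf's law: f(r) = f(1) / r
f(1) = 6536
f(35) = 6536 / 35
= 186.7 occurrences


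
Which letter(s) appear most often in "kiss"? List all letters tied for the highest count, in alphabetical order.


Word: "kiss"
Letter counts:
  'i': 1
  'k': 1
  's': 2
Maximum count = 2
Most frequent = 's' (2 times each)


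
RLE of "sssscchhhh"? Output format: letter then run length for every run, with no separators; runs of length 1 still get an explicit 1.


String: "sssscchhhh"
Scanning for consecutive runs:
  's' x 4
  'c' x 2
  'h' x 4
RLE = "s4c2h4"


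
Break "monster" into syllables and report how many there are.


Word: "monster"
Syllable breakdown: mon · ster
Counting: 2 parts
= 2 syllables


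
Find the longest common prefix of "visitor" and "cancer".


Word 1: "visitor"
Word 2: "cancer"
Comparing from start:
  Pos 0: 'v' != 'c' (stop)
LCP = "" (length 0)


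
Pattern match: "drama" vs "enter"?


Pattern of "drama": [0, 1, 2, 3, 2]
Pattern of "enter": [0, 1, 2, 0, 3]
Patterns do not match
Same pattern = No


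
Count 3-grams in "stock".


Word: "stock" (length 5)
Number of 3-grams = length - 3 + 1 = 5 - 3 + 1
= 3


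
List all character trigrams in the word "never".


Word: "never" (length 5)
Number of trigrams = 5 - 3 + 1 = 3
  Position 0: "nev"
  Position 1: "eve"
  Position 2: "ver"
Trigrams = "nev", "eve", "ver"


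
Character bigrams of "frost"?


Word: "frost" (length 5)
Number of bigrams = 5 - 2 + 1 = 4
  Position 0: "fr"
  Position 1: "ro"
  Position 2: "os"
  Position 3: "st"
Bigrams = "fr", "ro", "os", "st"


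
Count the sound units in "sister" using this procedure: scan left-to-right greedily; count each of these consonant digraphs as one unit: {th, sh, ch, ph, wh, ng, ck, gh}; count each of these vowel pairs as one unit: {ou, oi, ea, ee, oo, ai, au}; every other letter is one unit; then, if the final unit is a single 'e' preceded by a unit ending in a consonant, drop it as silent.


Word: "sister" (6 letters)
Left-to-right scan:
  (1) 's' (letter)
  (2) 'i' (letter)
  (3) 's' (letter)
  (4) 't' (letter)
  (5) 'e' (letter)
  (6) 'r' (letter)
Units from scan: 6
Sound units = 6 units


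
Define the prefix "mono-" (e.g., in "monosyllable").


Prefix: mono-
Example: monosyllable (mono- + syllable)
Meaning = one


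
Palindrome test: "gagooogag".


Word: "gagooogag"
Reversed: "gagooogag"
Forward == Backward? gagooogag == gagooogag
Palindrome = Yes


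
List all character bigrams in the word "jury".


Word: "jury" (length 4)
Number of bigrams = 4 - 2 + 1 = 3
  Position 0: "ju"
  Position 1: "ur"
  Position 2: "ry"
Bigrams = "ju", "ur", "ry"


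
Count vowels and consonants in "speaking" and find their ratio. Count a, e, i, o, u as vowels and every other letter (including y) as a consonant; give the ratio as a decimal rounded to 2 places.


Word: "speaking"
Vowels (a,e,i,o,u): 3
Consonants: 5
Ratio = 3/5
= 0.60


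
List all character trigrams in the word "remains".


Word: "remains" (length 7)
Number of trigrams = 7 - 3 + 1 = 5
  Position 0: "rem"
  Position 1: "ema"
  Position 2: "mai"
  Position 3: "ain"
  Position 4: "ins"
Trigrams = "rem", "ema", "mai", "ain", "ins"


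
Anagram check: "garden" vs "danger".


Word 1: "garden" → sorted: adegnr
Word 2: "danger" → sorted: adegnr
Same letters? adegnr == adegnr
Anagram = Yes


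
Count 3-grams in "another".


Word: "another" (length 7)
Number of 3-grams = length - 3 + 1 = 7 - 3 + 1
= 5


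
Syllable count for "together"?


Word: "together"
Syllable breakdown: to / geth / er
Counting: 3 parts
= 3 syllables


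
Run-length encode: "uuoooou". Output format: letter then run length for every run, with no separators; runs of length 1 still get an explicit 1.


String: "uuoooou"
Scanning for consecutive runs:
  'u' x 2
  'o' x 4
  'u' x 1
RLE = "u2o4u1"


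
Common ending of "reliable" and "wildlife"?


Word 1: "reliable"
Word 2: "wildlife"
Comparing from end:
  Pos -1: 'e' == 'e'
  Pos -2: 'l' != 'f' (stop)
LCS = "e" (length 1)


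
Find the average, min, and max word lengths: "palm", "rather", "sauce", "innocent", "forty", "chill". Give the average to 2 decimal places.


Lengths: "palm"=4, "rather"=6, "sauce"=5, "innocent"=8, "forty"=5, "chill"=5
Sum = 33, Count = 6
Average = 33/6 = 5.50
= avg=5.50, min=4, max=8


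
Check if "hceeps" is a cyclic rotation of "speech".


Word: "speech", Candidate: "hceeps"
Method: check if candidate is substring of word+word
"speechspeech" contains "hceeps"? No
Is rotation = No


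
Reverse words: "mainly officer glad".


Original: "mainly officer glad"
Words (1..n): mainly | officer | glad
Reversed (n..1): glad | officer | mainly
Result = "glad officer mainly"


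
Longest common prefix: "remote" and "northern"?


Word 1: "remote"
Word 2: "northern"
Comparing from start:
  Pos 0: 'r' != 'n' (stop)
LCP = "" (length 0)


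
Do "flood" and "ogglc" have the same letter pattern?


Pattern of "flood": [0, 1, 2, 2, 3]
Pattern of "ogglc": [0, 1, 1, 2, 3]
Patterns do not match
Same pattern = No


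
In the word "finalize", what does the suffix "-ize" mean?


Suffix: -ize
As in: finalize -> final + -ize
Meaning = to make


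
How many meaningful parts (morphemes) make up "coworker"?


Word: "coworker"
Morphemes: co- + work + -er
Each morpheme carries meaning
= 3 morphemes


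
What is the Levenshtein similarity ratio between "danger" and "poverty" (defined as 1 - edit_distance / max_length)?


Word 1: "danger" (length 6)
Word 2: "poverty" (length 7)
One optimal edit sequence:
  1. delete 'd'  (+1)
  2. substitute 'a' -> 'p'  (+1)
  3. substitute 'n' -> 'o'  (+1)
  4. substitute 'g' -> 'v'  (+1)
  5. keep 'e'
  6. keep 'r'
  7. insert 't'  (+1)
  8. insert 'y'  (+1)
Edit distance = 6
Max length = max(6, 7) = 7
Similarity = 1 - 6/7
= 0.1429


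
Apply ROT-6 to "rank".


Word: "rank"
Shift: 6
Each letter → (letter + shift) mod 26:
  'r' (17) + 6 = 23 → 'x'
  'a' (0) + 6 = 6 → 'g'
  'n' (13) + 6 = 19 → 't'
  'k' (10) + 6 = 16 → 'q'
Result = "xgtq"


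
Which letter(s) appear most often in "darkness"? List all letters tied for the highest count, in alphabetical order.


Word: "darkness"
Letter counts:
  'a': 1
  'd': 1
  'e': 1
  'k': 1
  'n': 1
  'r': 1
  's': 2
Maximum count = 2
Most frequent = 's' (2 times each)


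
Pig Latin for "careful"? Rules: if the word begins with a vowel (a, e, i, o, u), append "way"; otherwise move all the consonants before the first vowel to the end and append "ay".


Word: "careful"
Starts with consonant(s) → move to end, add 'ay'
Consonant cluster: "c"
Pig Latin = "arefulcay"


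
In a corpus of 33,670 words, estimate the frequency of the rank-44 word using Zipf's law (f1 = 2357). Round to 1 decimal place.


Zipf's law: f(r) = f(1) / r
f(1) = 2357
f(44) = 2357 / 44
= 53.6 occurrences


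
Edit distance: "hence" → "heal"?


Word 1: "hence" (length 5)
Word 2: "heal" (length 4)
One optimal edit sequence (insert/delete/substitute each cost 1):
  1. keep 'h'
  2. keep 'e'
  3. delete 'n'  (+1)
  4. substitute 'c' -> 'a'  (+1)
  5. substitute 'e' -> 'l'  (+1)
Total edit operations: 3
Edit distance = 3


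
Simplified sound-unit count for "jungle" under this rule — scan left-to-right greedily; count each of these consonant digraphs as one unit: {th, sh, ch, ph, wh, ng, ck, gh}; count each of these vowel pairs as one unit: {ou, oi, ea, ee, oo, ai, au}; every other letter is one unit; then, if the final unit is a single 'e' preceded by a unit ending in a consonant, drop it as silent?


Word: "jungle" (6 letters)
Left-to-right scan:
  1. 'j' (letter)
  2. 'u' (letter)
  3. 'ng' (digraph)
  4. 'l' (letter)
  5. 'e' (letter)
Units from scan: 5
Final unit is 'e' after a consonant -> drop as silent (-1)
Sound units = 4 units


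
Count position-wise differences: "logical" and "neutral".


Comparing character by character (same length = 7):
  Pos 0: 'l' vs 'n' !=
  Pos 1: 'o' vs 'e' !=
  Pos 2: 'g' vs 'u' !=
  Pos 3: 'i' vs 't' !=
  Pos 4: 'c' vs 'r' !=
  Pos 5: 'a' vs 'a' =
  Pos 6: 'l' vs 'l' =
Hamming distance = 5


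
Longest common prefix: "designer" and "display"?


Word 1: "designer"
Word 2: "display"
Comparing from start:
  Pos 0: 'd' == 'd'
  Pos 1: 'e' != 'i' (stop)
LCP = "d" (length 1)


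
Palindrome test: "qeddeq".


Word: "qeddeq"
Reversed: "qeddeq"
Forward == Backward? qeddeq == qeddeq
Palindrome = Yes


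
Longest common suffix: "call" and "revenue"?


Word 1: "call"
Word 2: "revenue"
Comparing from end:
  Pos -1: 'l' != 'e' (stop)
LCS = "" (length 0)


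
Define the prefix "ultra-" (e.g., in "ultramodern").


Prefix: ultra-
Example: ultramodern = ultra- + modern
Meaning = beyond


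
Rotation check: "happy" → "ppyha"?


Word: "happy", Candidate: "ppyha"
Method: check if candidate is substring of word+word
"happyhappy" contains "ppyha"? Yes
Is rotation = Yes


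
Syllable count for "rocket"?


Word: "rocket"
Syllable breakdown: rock | et
Counting: 2 parts
= 2 syllables


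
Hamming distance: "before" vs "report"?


Comparing character by character (same length = 6):
  Pos 0: 'b' vs 'r' !=
  Pos 1: 'e' vs 'e' =
  Pos 2: 'f' vs 'p' !=
  Pos 3: 'o' vs 'o' =
  Pos 4: 'r' vs 'r' =
  Pos 5: 'e' vs 't' !=
Hamming distance = 3


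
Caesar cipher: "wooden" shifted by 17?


Word: "wooden"
Shift: 17
Each letter → (letter + shift) mod 26:
  'w' (22) + 17 = 13 → 'n'
  'o' (14) + 17 = 5 → 'f'
  'o' (14) + 17 = 5 → 'f'
  'd' (3) + 17 = 20 → 'u'
  'e' (4) + 17 = 21 → 'v'
  'n' (13) + 17 = 4 → 'e'
Result = "nffuve"


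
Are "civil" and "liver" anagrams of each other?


Word 1: "civil" → sorted: ciilv
Word 2: "liver" → sorted: eilrv
Same letters? ciilv != eilrv
Anagram = No


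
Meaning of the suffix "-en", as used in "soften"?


Suffix: -en
As in: soften -> soft + -en
Meaning = to make / become


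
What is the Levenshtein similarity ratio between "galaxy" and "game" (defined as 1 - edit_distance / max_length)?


Word 1: "galaxy" (length 6)
Word 2: "game" (length 4)
One optimal edit sequence:
  1. keep 'g'
  2. delete 'a'  (+1)
  3. delete 'l'  (+1)
  4. keep 'a'
  5. substitute 'x' -> 'm'  (+1)
  6. substitute 'y' -> 'e'  (+1)
Edit distance = 4
Max length = max(6, 4) = 6
Similarity = 1 - 4/6
= 0.3333


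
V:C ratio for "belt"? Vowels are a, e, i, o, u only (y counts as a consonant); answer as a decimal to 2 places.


Word: "belt"
Vowels (a,e,i,o,u): 1
Consonants: 3
Ratio = 1/3
= 0.33


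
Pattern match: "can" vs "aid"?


Pattern of "can": [0, 1, 2]
Pattern of "aid": [0, 1, 2]
Patterns match
Same pattern = Yes


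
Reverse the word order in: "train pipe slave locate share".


Original: "train pipe slave locate share"
Words (1..n): train | pipe | slave | locate | share
Reversed (n..1): share | locate | slave | pipe | train
Result = "share locate slave pipe train"


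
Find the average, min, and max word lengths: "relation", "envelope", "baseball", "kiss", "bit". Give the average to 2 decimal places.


Lengths: "relation"=8, "envelope"=8, "baseball"=8, "kiss"=4, "bit"=3
Sum = 31, Count = 5
Average = 31/5 = 6.20
= avg=6.20, min=3, max=8


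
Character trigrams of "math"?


Word: "math" (length 4)
Number of trigrams = 4 - 3 + 1 = 2
  Position 0: "mat"
  Position 1: "ath"
Trigrams = "mat", "ath"


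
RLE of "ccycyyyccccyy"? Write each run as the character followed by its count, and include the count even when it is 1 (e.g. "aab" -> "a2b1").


String: "ccycyyyccccyy"
Scanning for consecutive runs:
  'c' x 2
  'y' x 1
  'c' x 1
  'y' x 3
  'c' x 4
  'y' x 2
RLE = "c2y1c1y3c4y2"


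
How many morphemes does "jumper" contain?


Word: "jumper"
Morphemes: jump + -er
Each morpheme carries meaning
= 2 morphemes


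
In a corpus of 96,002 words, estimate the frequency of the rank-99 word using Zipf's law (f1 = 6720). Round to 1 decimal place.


Zipf's law: f(r) = f(1) / r
f(1) = 6720
f(99) = 6720 / 99
= 67.9 occurrences


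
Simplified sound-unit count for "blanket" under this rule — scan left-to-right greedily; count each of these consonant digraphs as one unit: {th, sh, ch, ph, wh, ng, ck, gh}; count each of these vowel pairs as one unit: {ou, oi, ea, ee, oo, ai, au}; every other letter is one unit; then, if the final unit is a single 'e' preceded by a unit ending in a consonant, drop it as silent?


Word: "blanket" (7 letters)
Left-to-right scan:
  (1) 'b' (letter)
  (2) 'l' (letter)
  (3) 'a' (letter)
  (4) 'n' (letter)
  (5) 'k' (letter)
  (6) 'e' (letter)
  (7) 't' (letter)
Units from scan: 7
Sound units = 7 units


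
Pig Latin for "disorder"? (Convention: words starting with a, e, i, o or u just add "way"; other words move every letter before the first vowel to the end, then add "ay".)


Word: "disorder"
Starts with consonant(s) → move to end, add 'ay'
Consonant cluster: "d"
Pig Latin = "isorderday"


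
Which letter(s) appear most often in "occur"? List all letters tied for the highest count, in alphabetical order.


Word: "occur"
Letter counts:
  'c': 2
  'o': 1
  'r': 1
  'u': 1
Maximum count = 2
Most frequent = 'c' (2 times each)


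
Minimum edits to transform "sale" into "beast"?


Word 1: "sale" (length 4)
Word 2: "beast" (length 5)
One optimal edit sequence (insert/delete/substitute each cost 1):
  1. insert 'b'  (+1)
  2. substitute 's' -> 'e'  (+1)
  3. keep 'a'
  4. substitute 'l' -> 's'  (+1)
  5. substitute 'e' -> 't'  (+1)
Total edit operations: 4
Edit distance = 4


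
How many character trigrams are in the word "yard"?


Word: "yard" (length 4)
Number of 3-grams = length - 3 + 1 = 4 - 3 + 1
= 2


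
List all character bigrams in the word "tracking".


Word: "tracking" (length 8)
Number of bigrams = 8 - 2 + 1 = 7
  Position 0: "tr"
  Position 1: "ra"
  Position 2: "ac"
  Position 3: "ck"
  Position 4: "ki"
  Position 5: "in"
  Position 6: "ng"
Bigrams = "tr", "ra", "ac", "ck", "ki", "in", "ng"


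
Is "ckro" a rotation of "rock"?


Word: "rock", Candidate: "ckro"
Method: check if candidate is substring of word+word
"rockrock" contains "ckro"? Yes
Is rotation = Yes


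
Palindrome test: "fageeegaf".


Word: "fageeegaf"
Reversed: "fageeegaf"
Forward == Backward? fageeegaf == fageeegaf
Palindrome = Yes


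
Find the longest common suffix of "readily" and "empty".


Word 1: "readily"
Word 2: "empty"
Comparing from end:
  Pos -1: 'y' == 'y'
  Pos -2: 'l' != 't' (stop)
LCS = "y" (length 1)


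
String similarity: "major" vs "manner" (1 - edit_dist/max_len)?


Word 1: "major" (length 5)
Word 2: "manner" (length 6)
One optimal edit sequence:
  1. keep 'm'
  2. keep 'a'
  3. insert 'n'  (+1)
  4. substitute 'j' -> 'n'  (+1)
  5. substitute 'o' -> 'e'  (+1)
  6. keep 'r'
Edit distance = 3
Max length = max(5, 6) = 6
Similarity = 1 - 3/6
= 0.5000


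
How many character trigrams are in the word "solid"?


Word: "solid" (length 5)
Number of 3-grams = length - 3 + 1 = 5 - 3 + 1
= 3


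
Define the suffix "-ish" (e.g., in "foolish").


Suffix: -ish
Example: foolish (fool + -ish)
Meaning = somewhat / having the qualities of


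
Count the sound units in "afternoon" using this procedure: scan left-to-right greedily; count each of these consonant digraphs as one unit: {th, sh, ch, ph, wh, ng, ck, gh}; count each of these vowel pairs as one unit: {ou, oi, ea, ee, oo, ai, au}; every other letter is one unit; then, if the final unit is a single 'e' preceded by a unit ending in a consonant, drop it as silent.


Word: "afternoon" (9 letters)
Left-to-right scan:
  1. 'a' (letter)
  2. 'f' (letter)
  3. 't' (letter)
  4. 'e' (letter)
  5. 'r' (letter)
  6. 'n' (letter)
  7. 'oo' (vowel-pair)
  8. 'n' (letter)
Units from scan: 8
Sound units = 8 units


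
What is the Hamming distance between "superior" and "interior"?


Comparing character by character (same length = 8):
  Pos 0: 's' vs 'i' !=
  Pos 1: 'u' vs 'n' !=
  Pos 2: 'p' vs 't' !=
  Pos 3: 'e' vs 'e' =
  Pos 4: 'r' vs 'r' =
  Pos 5: 'i' vs 'i' =
  Pos 6: 'o' vs 'o' =
  Pos 7: 'r' vs 'r' =
Hamming distance = 3


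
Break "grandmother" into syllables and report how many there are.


Word: "grandmother"
Syllable breakdown: grand | moth | er
Counting: 3 parts
= 3 syllables


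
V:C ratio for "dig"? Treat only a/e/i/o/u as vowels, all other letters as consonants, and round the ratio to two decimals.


Word: "dig"
Vowels (a,e,i,o,u): 1
Consonants: 2
Ratio = 1/2
= 0.50


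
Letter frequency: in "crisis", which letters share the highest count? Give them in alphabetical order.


Word: "crisis"
Letter counts:
  'c': 1
  'i': 2
  'r': 1
  's': 2
Maximum count = 2
Most frequent = 'i', 's' (2 times each)


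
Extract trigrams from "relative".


Word: "relative" (length 8)
Number of trigrams = 8 - 3 + 1 = 6
  Position 0: "rel"
  Position 1: "ela"
  Position 2: "lat"
  Position 3: "ati"
  Position 4: "tiv"
  Position 5: "ive"
Trigrams = "rel", "ela", "lat", "ati", "tiv", "ive"


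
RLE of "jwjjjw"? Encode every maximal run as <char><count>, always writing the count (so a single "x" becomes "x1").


String: "jwjjjw"
Scanning for consecutive runs:
  'j' x 1
  'w' x 1
  'j' x 3
  'w' x 1
RLE = "j1w1j3w1"


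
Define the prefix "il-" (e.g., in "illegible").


Prefix: il-
Example: illegible = il- + legible
Meaning = not


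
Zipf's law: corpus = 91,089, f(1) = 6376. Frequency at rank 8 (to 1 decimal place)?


Zipf's law: f(r) = f(1) / r
f(1) = 6376
f(8) = 6376 / 8
= 797.0 occurrences


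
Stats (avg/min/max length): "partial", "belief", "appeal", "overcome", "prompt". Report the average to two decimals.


Lengths: "partial"=7, "belief"=6, "appeal"=6, "overcome"=8, "prompt"=6
Sum = 33, Count = 5
Average = 33/5 = 6.60
= avg=6.60, min=6, max=8


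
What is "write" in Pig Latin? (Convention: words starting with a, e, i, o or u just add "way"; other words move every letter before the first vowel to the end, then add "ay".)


Word: "write"
Starts with consonant(s) → move to end, add 'ay'
Consonant cluster: "wr"
Pig Latin = "itewray"


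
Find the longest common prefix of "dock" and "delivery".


Word 1: "dock"
Word 2: "delivery"
Comparing from start:
  Pos 0: 'd' == 'd'
  Pos 1: 'o' != 'e' (stop)
LCP = "d" (length 1)


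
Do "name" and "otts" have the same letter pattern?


Pattern of "name": [0, 1, 2, 3]
Pattern of "otts": [0, 1, 1, 2]
Patterns do not match
Same pattern = No


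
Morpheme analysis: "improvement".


Word: "improvement"
Morphemes: improve / -ment
Each morpheme carries meaning
= 2 morphemes


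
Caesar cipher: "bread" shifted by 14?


Word: "bread"
Shift: 14
Each letter → (letter + shift) mod 26:
  'b' (1) + 14 = 15 → 'p'
  'r' (17) + 14 = 5 → 'f'
  'e' (4) + 14 = 18 → 's'
  'a' (0) + 14 = 14 → 'o'
  'd' (3) + 14 = 17 → 'r'
Result = "pfsor"


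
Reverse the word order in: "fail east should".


Original: "fail east should"
Words (1..n): fail | east | should
Reversed (n..1): should | east | fail
Result = "should east fail"


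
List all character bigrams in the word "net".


Word: "net" (length 3)
Number of bigrams = 3 - 2 + 1 = 2
  Position 0: "ne"
  Position 1: "et"
Bigrams = "ne", "et"


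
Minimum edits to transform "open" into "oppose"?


Word 1: "open" (length 4)
Word 2: "oppose" (length 6)
One optimal edit sequence (insert/delete/substitute each cost 1):
  1. keep 'o'
  2. insert 'p'  (+1)
  3. keep 'p'
  4. insert 'o'  (+1)
  5. substitute 'e' -> 's'  (+1)
  6. substitute 'n' -> 'e'  (+1)
Total edit operations: 4
Edit distance = 4


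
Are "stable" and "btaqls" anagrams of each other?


Word 1: "stable" → sorted: abelst
Word 2: "btaqls" → sorted: ablqst
Same letters? abelst != ablqst
Anagram = No


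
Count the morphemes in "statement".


Word: "statement"
Morphemes: state / -ment
Each morpheme carries meaning
= 2 morphemes


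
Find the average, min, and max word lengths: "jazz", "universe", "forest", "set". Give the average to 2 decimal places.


Lengths: "jazz"=4, "universe"=8, "forest"=6, "set"=3
Sum = 21, Count = 4
Average = 21/4 = 5.25
= avg=5.25, min=3, max=8


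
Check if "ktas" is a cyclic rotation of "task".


Word: "task", Candidate: "ktas"
Method: check if candidate is substring of word+word
"tasktask" contains "ktas"? Yes
Is rotation = Yes


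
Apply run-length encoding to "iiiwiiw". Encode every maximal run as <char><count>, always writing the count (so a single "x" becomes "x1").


String: "iiiwiiw"
Scanning for consecutive runs:
  'i' x 3
  'w' x 1
  'i' x 2
  'w' x 1
RLE = "i3w1i2w1"


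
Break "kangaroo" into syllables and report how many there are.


Word: "kangaroo"
Syllable breakdown: kan-ga-roo
Counting: 3 parts
= 3 syllables


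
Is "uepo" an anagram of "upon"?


Word 1: "upon" → sorted: nopu
Word 2: "uepo" → sorted: eopu
Same letters? nopu != eopu
Anagram = No


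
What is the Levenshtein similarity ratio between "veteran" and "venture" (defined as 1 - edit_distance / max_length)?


Word 1: "veteran" (length 7)
Word 2: "venture" (length 7)
One optimal edit sequence:
  1. keep 'v'
  2. keep 'e'
  3. insert 'n'  (+1)
  4. keep 't'
  5. substitute 'e' -> 'u'  (+1)
  6. keep 'r'
  7. delete 'a'  (+1)
  8. substitute 'n' -> 'e'  (+1)
Edit distance = 4
Max length = max(7, 7) = 7
Similarity = 1 - 4/7
= 0.4286


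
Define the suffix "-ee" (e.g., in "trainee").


Suffix: -ee
As in: trainee -> train + -ee
Meaning = one who receives


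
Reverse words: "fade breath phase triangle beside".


Original: "fade breath phase triangle beside"
Words (1..n): fade | breath | phase | triangle | beside
Reversed (n..1): beside | triangle | phase | breath | fade
Result = "beside triangle phase breath fade"


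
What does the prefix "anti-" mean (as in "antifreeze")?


Prefix: anti-
As in: antifreeze -> anti- + freeze
Meaning = against


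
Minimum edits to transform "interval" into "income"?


Word 1: "interval" (length 8)
Word 2: "income" (length 6)
One optimal edit sequence (insert/delete/substitute each cost 1):
  1. keep 'i'
  2. keep 'n'
  3. delete 't'  (+1)
  4. delete 'e'  (+1)
  5. substitute 'r' -> 'c'  (+1)
  6. substitute 'v' -> 'o'  (+1)
  7. substitute 'a' -> 'm'  (+1)
  8. substitute 'l' -> 'e'  (+1)
Total edit operations: 6
Edit distance = 6


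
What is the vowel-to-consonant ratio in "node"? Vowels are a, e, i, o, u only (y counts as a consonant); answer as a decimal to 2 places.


Word: "node"
Vowels (a,e,i,o,u): 2
Consonants: 2
Ratio = 2/2
= 1.00


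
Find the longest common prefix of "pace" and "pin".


Word 1: "pace"
Word 2: "pin"
Comparing from start:
  Pos 0: 'p' == 'p'
  Pos 1: 'a' != 'i' (stop)
LCP = "p" (length 1)


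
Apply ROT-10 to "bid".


Word: "bid"
Shift: 10
Each letter → (letter + shift) mod 26:
  'b' (1) + 10 = 11 → 'l'
  'i' (8) + 10 = 18 → 's'
  'd' (3) + 10 = 13 → 'n'
Result = "lsn"


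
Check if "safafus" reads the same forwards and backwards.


Word: "safafus"
Reversed: "sufafas"
Forward == Backward? safafus != sufafas
Palindrome = No


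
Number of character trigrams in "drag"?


Word: "drag" (length 4)
Number of 3-grams = length - 3 + 1 = 4 - 3 + 1
= 2


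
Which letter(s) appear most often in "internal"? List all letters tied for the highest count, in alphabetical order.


Word: "internal"
Letter counts:
  'a': 1
  'e': 1
  'i': 1
  'l': 1
  'n': 2
  'r': 1
  't': 1
Maximum count = 2
Most frequent = 'n' (2 times each)


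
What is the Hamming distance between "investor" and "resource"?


Comparing character by character (same length = 8):
  Pos 0: 'i' vs 'r' !=
  Pos 1: 'n' vs 'e' !=
  Pos 2: 'v' vs 's' !=
  Pos 3: 'e' vs 'o' !=
  Pos 4: 's' vs 'u' !=
  Pos 5: 't' vs 'r' !=
  Pos 6: 'o' vs 'c' !=
  Pos 7: 'r' vs 'e' !=
Hamming distance = 8


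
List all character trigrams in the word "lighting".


Word: "lighting" (length 8)
Number of trigrams = 8 - 3 + 1 = 6
  Position 0: "lig"
  Position 1: "igh"
  Position 2: "ght"
  Position 3: "hti"
  Position 4: "tin"
  Position 5: "ing"
Trigrams = "lig", "igh", "ght", "hti", "tin", "ing"


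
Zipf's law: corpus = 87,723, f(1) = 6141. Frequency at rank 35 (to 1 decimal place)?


Zipf's law: f(r) = f(1) / r
f(1) = 6141
f(35) = 6141 / 35
= 175.5 occurrences


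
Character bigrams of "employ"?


Word: "employ" (length 6)
Number of bigrams = 6 - 2 + 1 = 5
  Position 0: "em"
  Position 1: "mp"
  Position 2: "pl"
  Position 3: "lo"
  Position 4: "oy"
Bigrams = "em", "mp", "pl", "lo", "oy"


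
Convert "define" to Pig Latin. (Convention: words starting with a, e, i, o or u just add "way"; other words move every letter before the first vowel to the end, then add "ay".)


Word: "define"
Starts with consonant(s) → move to end, add 'ay'
Consonant cluster: "d"
Pig Latin = "efineday"


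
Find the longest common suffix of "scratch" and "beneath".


Word 1: "scratch"
Word 2: "beneath"
Comparing from end:
  Pos -1: 'h' == 'h'
  Pos -2: 'c' != 't' (stop)
LCS = "h" (length 1)


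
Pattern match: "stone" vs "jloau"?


Pattern of "stone": [0, 1, 2, 3, 4]
Pattern of "jloau": [0, 1, 2, 3, 4]
Patterns match
Same pattern = Yes


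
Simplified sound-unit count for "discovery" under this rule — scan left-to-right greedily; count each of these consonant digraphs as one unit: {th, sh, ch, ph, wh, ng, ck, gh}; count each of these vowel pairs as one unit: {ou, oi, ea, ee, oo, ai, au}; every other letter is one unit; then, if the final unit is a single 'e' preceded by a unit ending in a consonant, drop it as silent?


Word: "discovery" (9 letters)
Left-to-right scan:
  1. 'd' (letter)
  2. 'i' (letter)
  3. 's' (letter)
  4. 'c' (letter)
  5. 'o' (letter)
  6. 'v' (letter)
  7. 'e' (letter)
  8. 'r' (letter)
  9. 'y' (letter)
Units from scan: 9
Sound units = 9 units


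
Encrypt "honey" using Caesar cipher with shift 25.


Word: "honey"
Shift: 25
Each letter → (letter + shift) mod 26:
  'h' (7) + 25 = 6 → 'g'
  'o' (14) + 25 = 13 → 'n'
  'n' (13) + 25 = 12 → 'm'
  'e' (4) + 25 = 3 → 'd'
  'y' (24) + 25 = 23 → 'x'
Result = "gnmdx"


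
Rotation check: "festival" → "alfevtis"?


Word: "festival", Candidate: "alfevtis"
Method: check if candidate is substring of word+word
"festivalfestival" contains "alfevtis"? No
Is rotation = No


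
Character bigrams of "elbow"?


Word: "elbow" (length 5)
Number of bigrams = 5 - 2 + 1 = 4
  Position 0: "el"
  Position 1: "lb"
  Position 2: "bo"
  Position 3: "ow"
Bigrams = "el", "lb", "bo", "ow"


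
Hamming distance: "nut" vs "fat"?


Comparing character by character (same length = 3):
  Pos 0: 'n' vs 'f' !=
  Pos 1: 'u' vs 'a' !=
  Pos 2: 't' vs 't' =
Hamming distance = 2


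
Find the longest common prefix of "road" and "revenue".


Word 1: "road"
Word 2: "revenue"
Comparing from start:
  Pos 0: 'r' == 'r'
  Pos 1: 'o' != 'e' (stop)
LCP = "r" (length 1)


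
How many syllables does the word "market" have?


Word: "market"
Syllable breakdown: mar-ket
Counting: 2 parts
= 2 syllables


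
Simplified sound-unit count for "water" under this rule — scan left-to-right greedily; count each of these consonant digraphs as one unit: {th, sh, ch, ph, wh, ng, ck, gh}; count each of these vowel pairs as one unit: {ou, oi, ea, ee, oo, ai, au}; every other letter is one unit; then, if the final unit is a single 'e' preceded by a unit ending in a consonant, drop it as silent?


Word: "water" (5 letters)
Left-to-right scan:
  1. 'w' (letter)
  2. 'a' (letter)
  3. 't' (letter)
  4. 'e' (letter)
  5. 'r' (letter)
Units from scan: 5
Sound units = 5 units


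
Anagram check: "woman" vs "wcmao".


Word 1: "woman" → sorted: amnow
Word 2: "wcmao" → sorted: acmow
Same letters? amnow != acmow
Anagram = No


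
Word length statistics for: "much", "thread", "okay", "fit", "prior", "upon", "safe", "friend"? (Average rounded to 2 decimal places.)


Lengths: "much"=4, "thread"=6, "okay"=4, "fit"=3, "prior"=5, "upon"=4, "safe"=4, "friend"=6
Sum = 36, Count = 8
Average = 36/8 = 4.50
= avg=4.50, min=3, max=6


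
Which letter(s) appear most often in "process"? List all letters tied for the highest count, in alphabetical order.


Word: "process"
Letter counts:
  'c': 1
  'e': 1
  'o': 1
  'p': 1
  'r': 1
  's': 2
Maximum count = 2
Most frequent = 's' (2 times each)


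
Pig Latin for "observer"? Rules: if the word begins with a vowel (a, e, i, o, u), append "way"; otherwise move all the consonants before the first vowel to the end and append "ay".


Word: "observer"
Starts with vowel → add 'way'
Pig Latin = "observerway"


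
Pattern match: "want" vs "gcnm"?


Pattern of "want": [0, 1, 2, 3]
Pattern of "gcnm": [0, 1, 2, 3]
Patterns match
Same pattern = Yes


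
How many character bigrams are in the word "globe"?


Word: "globe" (length 5)
Number of 2-grams = length - 2 + 1 = 5 - 2 + 1
= 4


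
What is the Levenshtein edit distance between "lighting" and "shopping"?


Word 1: "lighting" (length 8)
Word 2: "shopping" (length 8)
One optimal edit sequence (insert/delete/substitute each cost 1):
  1. substitute 'l' -> 's'  (+1)
  2. substitute 'i' -> 'h'  (+1)
  3. substitute 'g' -> 'o'  (+1)
  4. substitute 'h' -> 'p'  (+1)
  5. substitute 't' -> 'p'  (+1)
  6. keep 'i'
  7. keep 'n'
  8. keep 'g'
Total edit operations: 5
Edit distance = 5


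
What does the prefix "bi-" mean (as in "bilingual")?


Prefix: bi-
As in: bilingual -> bi- + lingual
Meaning = two


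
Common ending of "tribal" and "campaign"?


Word 1: "tribal"
Word 2: "campaign"
Comparing from end:
  Pos -1: 'l' != 'n' (stop)
LCS = "" (length 0)


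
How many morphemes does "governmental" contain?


Word: "governmental"
Morphemes: govern | -ment | -al
Each morpheme carries meaning
= 3 morphemes


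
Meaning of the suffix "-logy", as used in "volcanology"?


Suffix: -logy
As in: volcanology -> volcano + -logy
Meaning = study of


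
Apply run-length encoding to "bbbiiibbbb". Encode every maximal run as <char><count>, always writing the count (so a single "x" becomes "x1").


String: "bbbiiibbbb"
Scanning for consecutive runs:
  'b' x 3
  'i' x 3
  'b' x 4
RLE = "b3i3b4"


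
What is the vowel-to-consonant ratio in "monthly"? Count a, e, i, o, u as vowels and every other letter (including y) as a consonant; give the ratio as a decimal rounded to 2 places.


Word: "monthly"
Vowels (a,e,i,o,u): 1
Consonants: 6
Ratio = 1/6
= 0.17


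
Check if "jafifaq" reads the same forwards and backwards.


Word: "jafifaq"
Reversed: "qafifaj"
Forward == Backward? jafifaq != qafifaj
Palindrome = No


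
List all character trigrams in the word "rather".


Word: "rather" (length 6)
Number of trigrams = 6 - 3 + 1 = 4
  Position 0: "rat"
  Position 1: "ath"
  Position 2: "the"
  Position 3: "her"
Trigrams = "rat", "ath", "the", "her"


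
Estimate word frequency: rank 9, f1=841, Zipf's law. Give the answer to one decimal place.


Zipf's law: f(r) = f(1) / r
f(1) = 841
f(9) = 841 / 9
= 93.4 occurrences


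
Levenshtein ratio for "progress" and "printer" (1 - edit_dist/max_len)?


Word 1: "progress" (length 8)
Word 2: "printer" (length 7)
One optimal edit sequence:
  1. keep 'p'
  2. keep 'r'
  3. substitute 'o' -> 'i'  (+1)
  4. substitute 'g' -> 'n'  (+1)
  5. substitute 'r' -> 't'  (+1)
  6. keep 'e'
  7. delete 's'  (+1)
  8. substitute 's' -> 'r'  (+1)
Edit distance = 5
Max length = max(8, 7) = 8
Similarity = 1 - 5/8
= 0.3750


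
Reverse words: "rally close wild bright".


Original: "rally close wild bright"
Words (1..n): rally | close | wild | bright
Reversed (n..1): bright | wild | close | rally
Result = "bright wild close rally"


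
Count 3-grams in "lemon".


Word: "lemon" (length 5)
Number of 3-grams = length - 3 + 1 = 5 - 3 + 1
= 3


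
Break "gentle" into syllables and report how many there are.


Word: "gentle"
Syllable breakdown: gen · tle
Counting: 2 parts
= 2 syllables


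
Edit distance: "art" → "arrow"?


Word 1: "art" (length 3)
Word 2: "arrow" (length 5)
One optimal edit sequence (insert/delete/substitute each cost 1):
  1. keep 'a'
  2. insert 'r'  (+1)
  3. keep 'r'
  4. insert 'o'  (+1)
  5. substitute 't' -> 'w'  (+1)
Total edit operations: 3
Edit distance = 3


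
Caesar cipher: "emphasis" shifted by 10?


Word: "emphasis"
Shift: 10
Each letter → (letter + shift) mod 26:
  'e' (4) + 10 = 14 → 'o'
  'm' (12) + 10 = 22 → 'w'
  'p' (15) + 10 = 25 → 'z'
  'h' (7) + 10 = 17 → 'r'
  'a' (0) + 10 = 10 → 'k'
  's' (18) + 10 = 2 → 'c'
  'i' (8) + 10 = 18 → 's'
  's' (18) + 10 = 2 → 'c'
Result = "owzrkcsc"


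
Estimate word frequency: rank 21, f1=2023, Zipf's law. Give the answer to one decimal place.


Zipf's law: f(r) = f(1) / r
f(1) = 2023
f(21) = 2023 / 21
= 96.3 occurrences


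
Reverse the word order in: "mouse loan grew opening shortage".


Original: "mouse loan grew opening shortage"
Words (1..n): mouse | loan | grew | opening | shortage
Reversed (n..1): shortage | opening | grew | loan | mouse
Result = "shortage opening grew loan mouse"


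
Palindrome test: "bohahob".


Word: "bohahob"
Reversed: "bohahob"
Forward == Backward? bohahob == bohahob
Palindrome = Yes


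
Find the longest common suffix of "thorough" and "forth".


Word 1: "thorough"
Word 2: "forth"
Comparing from end:
  Pos -1: 'h' == 'h'
  Pos -2: 'g' != 't' (stop)
LCS = "h" (length 1)


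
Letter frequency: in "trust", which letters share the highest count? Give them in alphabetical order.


Word: "trust"
Letter counts:
  'r': 1
  's': 1
  't': 2
  'u': 1
Maximum count = 2
Most frequent = 't' (2 times each)


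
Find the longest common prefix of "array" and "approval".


Word 1: "array"
Word 2: "approval"
Comparing from start:
  Pos 0: 'a' == 'a'
  Pos 1: 'r' != 'p' (stop)
LCP = "a" (length 1)


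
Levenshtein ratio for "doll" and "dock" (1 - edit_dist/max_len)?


Word 1: "doll" (length 4)
Word 2: "dock" (length 4)
One optimal edit sequence:
  1. keep 'd'
  2. keep 'o'
  3. substitute 'l' -> 'c'  (+1)
  4. substitute 'l' -> 'k'  (+1)
Edit distance = 2
Max length = max(4, 4) = 4
Similarity = 1 - 2/4
= 0.5000


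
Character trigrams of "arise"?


Word: "arise" (length 5)
Number of trigrams = 5 - 3 + 1 = 3
  Position 0: "ari"
  Position 1: "ris"
  Position 2: "ise"
Trigrams = "ari", "ris", "ise"


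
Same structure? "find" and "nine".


Pattern of "find": [0, 1, 2, 3]
Pattern of "nine": [0, 1, 0, 2]
Patterns do not match
Same pattern = No


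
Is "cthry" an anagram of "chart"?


Word 1: "chart" → sorted: achrt
Word 2: "cthry" → sorted: chrty
Same letters? achrt != chrty
Anagram = No


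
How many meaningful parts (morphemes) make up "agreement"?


Word: "agreement"
Morphemes: agree + -ment
Each morpheme carries meaning
= 2 morphemes


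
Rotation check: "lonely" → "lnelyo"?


Word: "lonely", Candidate: "lnelyo"
Method: check if candidate is substring of word+word
"lonelylonely" contains "lnelyo"? No
Is rotation = No


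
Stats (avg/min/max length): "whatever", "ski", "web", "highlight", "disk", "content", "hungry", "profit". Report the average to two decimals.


Lengths: "whatever"=8, "ski"=3, "web"=3, "highlight"=9, "disk"=4, "content"=7, "hungry"=6, "profit"=6
Sum = 46, Count = 8
Average = 46/8 = 5.75
= avg=5.75, min=3, max=9
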